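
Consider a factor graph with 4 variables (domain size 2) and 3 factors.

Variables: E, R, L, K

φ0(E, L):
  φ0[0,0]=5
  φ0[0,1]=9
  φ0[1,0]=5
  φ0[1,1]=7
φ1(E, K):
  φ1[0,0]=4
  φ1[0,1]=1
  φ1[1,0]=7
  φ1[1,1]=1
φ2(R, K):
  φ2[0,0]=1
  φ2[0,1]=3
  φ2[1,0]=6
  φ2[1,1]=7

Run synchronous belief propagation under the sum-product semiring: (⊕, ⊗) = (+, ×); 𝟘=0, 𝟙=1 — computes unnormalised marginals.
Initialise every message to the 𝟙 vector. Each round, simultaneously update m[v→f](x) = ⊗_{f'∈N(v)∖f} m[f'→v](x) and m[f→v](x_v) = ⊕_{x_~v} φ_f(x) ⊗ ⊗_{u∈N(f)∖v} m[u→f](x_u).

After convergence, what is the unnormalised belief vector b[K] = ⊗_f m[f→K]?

init: all messages = 𝟙 over 2 values
r1 m[φ0→E] = [14, 12]
r1 m[φ0→L] = [10, 16]
r1 m[φ1→E] = [5, 8]
r1 m[φ1→K] = [11, 2]
r1 m[φ2→R] = [4, 13]
r1 m[φ2→K] = [7, 10]
r1 m[E→φ0] = [1, 1]
r1 m[E→φ1] = [1, 1]
r1 m[R→φ2] = [1, 1]
r1 m[L→φ0] = [1, 1]
r1 m[K→φ1] = [1, 1]
r1 m[K→φ2] = [1, 1]
r2 m[φ0→E] = [14, 12]
r2 m[φ0→L] = [10, 16]
r2 m[φ1→E] = [5, 8]
r2 m[φ1→K] = [11, 2]
r2 m[φ2→R] = [4, 13]
r2 m[φ2→K] = [7, 10]
r2 m[E→φ0] = [5, 8]
r2 m[E→φ1] = [14, 12]
r2 m[R→φ2] = [1, 1]
r2 m[L→φ0] = [1, 1]
r2 m[K→φ1] = [7, 10]
r2 m[K→φ2] = [11, 2]
r3 m[φ0→E] = [14, 12]
r3 m[φ0→L] = [65, 101]
r3 m[φ1→E] = [38, 59]
r3 m[φ1→K] = [140, 26]
r3 m[φ2→R] = [17, 80]
r3 m[φ2→K] = [7, 10]
r3 m[E→φ0] = [5, 8]
r3 m[E→φ1] = [14, 12]
r3 m[R→φ2] = [1, 1]
r3 m[L→φ0] = [1, 1]
r3 m[K→φ1] = [7, 10]
r3 m[K→φ2] = [11, 2]
r4 m[φ0→E] = [14, 12]
r4 m[φ0→L] = [65, 101]
r4 m[φ1→E] = [38, 59]
r4 m[φ1→K] = [140, 26]
r4 m[φ2→R] = [17, 80]
r4 m[φ2→K] = [7, 10]
r4 m[E→φ0] = [38, 59]
r4 m[E→φ1] = [14, 12]
r4 m[R→φ2] = [1, 1]
r4 m[L→φ0] = [1, 1]
r4 m[K→φ1] = [7, 10]
r4 m[K→φ2] = [140, 26]
r5 m[φ0→E] = [14, 12]
r5 m[φ0→L] = [485, 755]
r5 m[φ1→E] = [38, 59]
r5 m[φ1→K] = [140, 26]
r5 m[φ2→R] = [218, 1022]
r5 m[φ2→K] = [7, 10]
r5 m[E→φ0] = [38, 59]
r5 m[E→φ1] = [14, 12]
r5 m[R→φ2] = [1, 1]
r5 m[L→φ0] = [1, 1]
r5 m[K→φ1] = [7, 10]
r5 m[K→φ2] = [140, 26]
r6 m[φ0→E] = [14, 12]
r6 m[φ0→L] = [485, 755]
r6 m[φ1→E] = [38, 59]
r6 m[φ1→K] = [140, 26]
r6 m[φ2→R] = [218, 1022]
r6 m[φ2→K] = [7, 10]
r6 m[E→φ0] = [38, 59]
r6 m[E→φ1] = [14, 12]
r6 m[R→φ2] = [1, 1]
r6 m[L→φ0] = [1, 1]
r6 m[K→φ1] = [7, 10]
r6 m[K→φ2] = [140, 26]
fixed point reached at round 6
b[K] = ⊗ incoming = [980, 260]

b[K] = [980, 260]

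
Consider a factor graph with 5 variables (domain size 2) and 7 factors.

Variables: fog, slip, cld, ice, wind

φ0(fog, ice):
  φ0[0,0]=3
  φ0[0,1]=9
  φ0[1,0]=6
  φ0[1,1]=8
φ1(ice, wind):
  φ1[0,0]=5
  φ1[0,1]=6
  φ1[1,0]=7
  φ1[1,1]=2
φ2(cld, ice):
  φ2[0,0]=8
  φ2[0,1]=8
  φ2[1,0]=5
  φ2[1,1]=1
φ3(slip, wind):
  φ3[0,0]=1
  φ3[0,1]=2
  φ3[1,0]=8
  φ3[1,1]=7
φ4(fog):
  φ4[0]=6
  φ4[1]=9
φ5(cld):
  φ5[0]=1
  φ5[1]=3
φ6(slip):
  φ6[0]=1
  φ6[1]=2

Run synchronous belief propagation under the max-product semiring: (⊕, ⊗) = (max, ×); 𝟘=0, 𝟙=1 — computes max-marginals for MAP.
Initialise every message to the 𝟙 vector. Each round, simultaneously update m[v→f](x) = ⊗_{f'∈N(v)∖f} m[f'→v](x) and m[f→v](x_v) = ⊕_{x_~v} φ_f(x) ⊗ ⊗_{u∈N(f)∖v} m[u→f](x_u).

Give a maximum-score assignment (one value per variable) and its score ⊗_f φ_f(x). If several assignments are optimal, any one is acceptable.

init: all messages = 𝟙 over 2 values
r1 m[φ0→fog] = [9, 8]
r1 m[φ0→ice] = [6, 9]
r1 m[φ1→ice] = [6, 7]
r1 m[φ1→wind] = [7, 6]
r1 m[φ2→cld] = [8, 5]
r1 m[φ2→ice] = [8, 8]
r1 m[φ3→slip] = [2, 8]
r1 m[φ3→wind] = [8, 7]
r1 m[φ4→fog] = [6, 9]
r1 m[φ5→cld] = [1, 3]
r1 m[φ6→slip] = [1, 2]
r1 m[fog→φ0] = [1, 1]
r1 m[fog→φ4] = [1, 1]
r1 m[slip→φ3] = [1, 1]
r1 m[slip→φ6] = [1, 1]
r1 m[cld→φ2] = [1, 1]
r1 m[cld→φ5] = [1, 1]
r1 m[ice→φ0] = [1, 1]
r1 m[ice→φ1] = [1, 1]
r1 m[ice→φ2] = [1, 1]
r1 m[wind→φ1] = [1, 1]
r1 m[wind→φ3] = [1, 1]
r2 m[φ0→fog] = [9, 8]
r2 m[φ0→ice] = [6, 9]
r2 m[φ1→ice] = [6, 7]
r2 m[φ1→wind] = [7, 6]
r2 m[φ2→cld] = [8, 5]
r2 m[φ2→ice] = [8, 8]
r2 m[φ3→slip] = [2, 8]
r2 m[φ3→wind] = [8, 7]
r2 m[φ4→fog] = [6, 9]
r2 m[φ5→cld] = [1, 3]
r2 m[φ6→slip] = [1, 2]
r2 m[fog→φ0] = [6, 9]
r2 m[fog→φ4] = [9, 8]
r2 m[slip→φ3] = [1, 2]
r2 m[slip→φ6] = [2, 8]
r2 m[cld→φ2] = [1, 3]
r2 m[cld→φ5] = [8, 5]
r2 m[ice→φ0] = [48, 56]
r2 m[ice→φ1] = [48, 72]
r2 m[ice→φ2] = [36, 63]
r2 m[wind→φ1] = [8, 7]
r2 m[wind→φ3] = [7, 6]
r3 m[φ0→fog] = [504, 448]
r3 m[φ0→ice] = [54, 72]
r3 m[φ1→ice] = [42, 56]
r3 m[φ1→wind] = [504, 288]
r3 m[φ2→cld] = [504, 180]
r3 m[φ2→ice] = [15, 8]
r3 m[φ3→slip] = [12, 56]
r3 m[φ3→wind] = [16, 14]
r3 m[φ4→fog] = [6, 9]
r3 m[φ5→cld] = [1, 3]
r3 m[φ6→slip] = [1, 2]
r3 m[fog→φ0] = [6, 9]
r3 m[fog→φ4] = [9, 8]
r3 m[slip→φ3] = [1, 2]
r3 m[slip→φ6] = [2, 8]
r3 m[cld→φ2] = [1, 3]
r3 m[cld→φ5] = [8, 5]
r3 m[ice→φ0] = [48, 56]
r3 m[ice→φ1] = [48, 72]
r3 m[ice→φ2] = [36, 63]
r3 m[wind→φ1] = [8, 7]
r3 m[wind→φ3] = [7, 6]
r4 m[φ0→fog] = [504, 448]
r4 m[φ0→ice] = [54, 72]
r4 m[φ1→ice] = [42, 56]
r4 m[φ1→wind] = [504, 288]
r4 m[φ2→cld] = [504, 180]
r4 m[φ2→ice] = [15, 8]
r4 m[φ3→slip] = [12, 56]
r4 m[φ3→wind] = [16, 14]
r4 m[φ4→fog] = [6, 9]
r4 m[φ5→cld] = [1, 3]
r4 m[φ6→slip] = [1, 2]
r4 m[fog→φ0] = [6, 9]
r4 m[fog→φ4] = [504, 448]
r4 m[slip→φ3] = [1, 2]
r4 m[slip→φ6] = [12, 56]
r4 m[cld→φ2] = [1, 3]
r4 m[cld→φ5] = [504, 180]
r4 m[ice→φ0] = [630, 448]
r4 m[ice→φ1] = [810, 576]
r4 m[ice→φ2] = [2268, 4032]
r4 m[wind→φ1] = [16, 14]
r4 m[wind→φ3] = [504, 288]
r5 m[φ0→fog] = [4032, 3780]
r5 m[φ0→ice] = [54, 72]
r5 m[φ1→ice] = [84, 112]
r5 m[φ1→wind] = [4050, 4860]
r5 m[φ2→cld] = [32256, 11340]
r5 m[φ2→ice] = [15, 8]
r5 m[φ3→slip] = [576, 4032]
r5 m[φ3→wind] = [16, 14]
r5 m[φ4→fog] = [6, 9]
r5 m[φ5→cld] = [1, 3]
r5 m[φ6→slip] = [1, 2]
r5 m[fog→φ0] = [6, 9]
r5 m[fog→φ4] = [504, 448]
r5 m[slip→φ3] = [1, 2]
r5 m[slip→φ6] = [12, 56]
r5 m[cld→φ2] = [1, 3]
r5 m[cld→φ5] = [504, 180]
r5 m[ice→φ0] = [630, 448]
r5 m[ice→φ1] = [810, 576]
r5 m[ice→φ2] = [2268, 4032]
r5 m[wind→φ1] = [16, 14]
r5 m[wind→φ3] = [504, 288]
r6 m[φ0→fog] = [4032, 3780]
r6 m[φ0→ice] = [54, 72]
r6 m[φ1→ice] = [84, 112]
r6 m[φ1→wind] = [4050, 4860]
r6 m[φ2→cld] = [32256, 11340]
r6 m[φ2→ice] = [15, 8]
r6 m[φ3→slip] = [576, 4032]
r6 m[φ3→wind] = [16, 14]
r6 m[φ4→fog] = [6, 9]
r6 m[φ5→cld] = [1, 3]
r6 m[φ6→slip] = [1, 2]
r6 m[fog→φ0] = [6, 9]
r6 m[fog→φ4] = [4032, 3780]
r6 m[slip→φ3] = [1, 2]
r6 m[slip→φ6] = [576, 4032]
r6 m[cld→φ2] = [1, 3]
r6 m[cld→φ5] = [32256, 11340]
r6 m[ice→φ0] = [1260, 896]
r6 m[ice→φ1] = [810, 576]
r6 m[ice→φ2] = [4536, 8064]
r6 m[wind→φ1] = [16, 14]
r6 m[wind→φ3] = [4050, 4860]
r7 m[φ0→fog] = [8064, 7560]
r7 m[φ0→ice] = [54, 72]
r7 m[φ1→ice] = [84, 112]
r7 m[φ1→wind] = [4050, 4860]
r7 m[φ2→cld] = [64512, 22680]
r7 m[φ2→ice] = [15, 8]
r7 m[φ3→slip] = [9720, 34020]
r7 m[φ3→wind] = [16, 14]
r7 m[φ4→fog] = [6, 9]
r7 m[φ5→cld] = [1, 3]
r7 m[φ6→slip] = [1, 2]
r7 m[fog→φ0] = [6, 9]
r7 m[fog→φ4] = [4032, 3780]
r7 m[slip→φ3] = [1, 2]
r7 m[slip→φ6] = [576, 4032]
r7 m[cld→φ2] = [1, 3]
r7 m[cld→φ5] = [32256, 11340]
r7 m[ice→φ0] = [1260, 896]
r7 m[ice→φ1] = [810, 576]
r7 m[ice→φ2] = [4536, 8064]
r7 m[wind→φ1] = [16, 14]
r7 m[wind→φ3] = [4050, 4860]
r8 m[φ0→fog] = [8064, 7560]
r8 m[φ0→ice] = [54, 72]
r8 m[φ1→ice] = [84, 112]
r8 m[φ1→wind] = [4050, 4860]
r8 m[φ2→cld] = [64512, 22680]
r8 m[φ2→ice] = [15, 8]
r8 m[φ3→slip] = [9720, 34020]
r8 m[φ3→wind] = [16, 14]
r8 m[φ4→fog] = [6, 9]
r8 m[φ5→cld] = [1, 3]
r8 m[φ6→slip] = [1, 2]
r8 m[fog→φ0] = [6, 9]
r8 m[fog→φ4] = [8064, 7560]
r8 m[slip→φ3] = [1, 2]
r8 m[slip→φ6] = [9720, 34020]
r8 m[cld→φ2] = [1, 3]
r8 m[cld→φ5] = [64512, 22680]
r8 m[ice→φ0] = [1260, 896]
r8 m[ice→φ1] = [810, 576]
r8 m[ice→φ2] = [4536, 8064]
r8 m[wind→φ1] = [16, 14]
r8 m[wind→φ3] = [4050, 4860]
r9 m[φ0→fog] = [8064, 7560]
r9 m[φ0→ice] = [54, 72]
r9 m[φ1→ice] = [84, 112]
r9 m[φ1→wind] = [4050, 4860]
r9 m[φ2→cld] = [64512, 22680]
r9 m[φ2→ice] = [15, 8]
r9 m[φ3→slip] = [9720, 34020]
r9 m[φ3→wind] = [16, 14]
r9 m[φ4→fog] = [6, 9]
r9 m[φ5→cld] = [1, 3]
r9 m[φ6→slip] = [1, 2]
r9 m[fog→φ0] = [6, 9]
r9 m[fog→φ4] = [8064, 7560]
r9 m[slip→φ3] = [1, 2]
r9 m[slip→φ6] = [9720, 34020]
r9 m[cld→φ2] = [1, 3]
r9 m[cld→φ5] = [64512, 22680]
r9 m[ice→φ0] = [1260, 896]
r9 m[ice→φ1] = [810, 576]
r9 m[ice→φ2] = [4536, 8064]
r9 m[wind→φ1] = [16, 14]
r9 m[wind→φ3] = [4050, 4860]
fixed point reached at round 9
traceback from fog: (fog=1, slip=1, cld=1, ice=0, wind=1), score=68040

assignment: (fog=1, slip=1, cld=1, ice=0, wind=1); score = 68040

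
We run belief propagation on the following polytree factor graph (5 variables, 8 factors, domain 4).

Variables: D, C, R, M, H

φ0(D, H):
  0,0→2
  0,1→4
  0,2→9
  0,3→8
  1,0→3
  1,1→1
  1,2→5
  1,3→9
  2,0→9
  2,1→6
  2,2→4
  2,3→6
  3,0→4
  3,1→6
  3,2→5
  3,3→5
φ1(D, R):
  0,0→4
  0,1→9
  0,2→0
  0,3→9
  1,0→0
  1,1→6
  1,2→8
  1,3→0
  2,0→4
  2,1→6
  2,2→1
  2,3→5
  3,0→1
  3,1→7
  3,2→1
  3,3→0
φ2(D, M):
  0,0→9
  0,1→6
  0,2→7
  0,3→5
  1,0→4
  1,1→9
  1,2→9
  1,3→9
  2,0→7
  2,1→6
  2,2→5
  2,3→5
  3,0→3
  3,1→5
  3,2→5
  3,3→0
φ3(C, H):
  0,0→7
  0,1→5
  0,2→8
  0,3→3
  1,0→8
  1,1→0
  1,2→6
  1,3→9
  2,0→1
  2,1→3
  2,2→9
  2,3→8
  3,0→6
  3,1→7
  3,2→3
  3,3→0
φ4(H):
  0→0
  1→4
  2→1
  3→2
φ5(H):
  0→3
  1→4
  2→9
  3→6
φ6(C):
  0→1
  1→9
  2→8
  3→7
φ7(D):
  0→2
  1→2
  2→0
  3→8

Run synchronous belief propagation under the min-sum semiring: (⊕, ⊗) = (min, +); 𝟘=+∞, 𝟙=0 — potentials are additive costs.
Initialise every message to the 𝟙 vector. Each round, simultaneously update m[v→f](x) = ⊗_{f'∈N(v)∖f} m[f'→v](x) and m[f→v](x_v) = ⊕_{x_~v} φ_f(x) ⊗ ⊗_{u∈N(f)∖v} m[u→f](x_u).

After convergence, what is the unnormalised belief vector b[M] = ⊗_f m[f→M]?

b[M] = [20, 21, 22, 20]

init: all messages = 𝟙 over 4 values
r1 m[φ0→D] = [2, 1, 4, 4]
r1 m[φ0→H] = [2, 1, 4, 5]
r1 m[φ1→D] = [0, 0, 1, 0]
r1 m[φ1→R] = [0, 6, 0, 0]
r1 m[φ2→D] = [5, 4, 5, 0]
r1 m[φ2→M] = [3, 5, 5, 0]
r1 m[φ3→C] = [3, 0, 1, 0]
r1 m[φ3→H] = [1, 0, 3, 0]
r1 m[φ4→H] = [0, 4, 1, 2]
r1 m[φ5→H] = [3, 4, 9, 6]
r1 m[φ6→C] = [1, 9, 8, 7]
r1 m[φ7→D] = [2, 2, 0, 8]
r1 m[D→φ0] = [0, 0, 0, 0]
r1 m[D→φ1] = [0, 0, 0, 0]
r1 m[D→φ2] = [0, 0, 0, 0]
r1 m[D→φ7] = [0, 0, 0, 0]
r1 m[C→φ3] = [0, 0, 0, 0]
r1 m[C→φ6] = [0, 0, 0, 0]
r1 m[R→φ1] = [0, 0, 0, 0]
r1 m[M→φ2] = [0, 0, 0, 0]
r1 m[H→φ0] = [0, 0, 0, 0]
r1 m[H→φ3] = [0, 0, 0, 0]
r1 m[H→φ4] = [0, 0, 0, 0]
r1 m[H→φ5] = [0, 0, 0, 0]
r2 m[φ0→D] = [2, 1, 4, 4]
r2 m[φ0→H] = [2, 1, 4, 5]
r2 m[φ1→D] = [0, 0, 1, 0]
r2 m[φ1→R] = [0, 6, 0, 0]
r2 m[φ2→D] = [5, 4, 5, 0]
r2 m[φ2→M] = [3, 5, 5, 0]
r2 m[φ3→C] = [3, 0, 1, 0]
r2 m[φ3→H] = [1, 0, 3, 0]
r2 m[φ4→H] = [0, 4, 1, 2]
r2 m[φ5→H] = [3, 4, 9, 6]
r2 m[φ6→C] = [1, 9, 8, 7]
r2 m[φ7→D] = [2, 2, 0, 8]
r2 m[D→φ0] = [7, 6, 6, 8]
r2 m[D→φ1] = [9, 7, 9, 12]
r2 m[D→φ2] = [4, 3, 5, 12]
r2 m[D→φ7] = [7, 5, 10, 4]
r2 m[C→φ3] = [1, 9, 8, 7]
r2 m[C→φ6] = [3, 0, 1, 0]
r2 m[R→φ1] = [0, 0, 0, 0]
r2 m[M→φ2] = [0, 0, 0, 0]
r2 m[H→φ0] = [4, 8, 13, 8]
r2 m[H→φ3] = [5, 9, 14, 13]
r2 m[H→φ4] = [6, 5, 16, 11]
r2 m[H→φ5] = [3, 5, 8, 7]
r3 m[φ0→D] = [6, 7, 13, 8]
r3 m[φ0→H] = [9, 7, 10, 12]
r3 m[φ1→D] = [0, 0, 1, 0]
r3 m[φ1→R] = [7, 13, 9, 7]
r3 m[φ2→D] = [5, 4, 5, 0]
r3 m[φ2→M] = [7, 10, 10, 9]
r3 m[φ3→C] = [12, 9, 6, 11]
r3 m[φ3→H] = [8, 6, 9, 4]
r3 m[φ4→H] = [0, 4, 1, 2]
r3 m[φ5→H] = [3, 4, 9, 6]
r3 m[φ6→C] = [1, 9, 8, 7]
r3 m[φ7→D] = [2, 2, 0, 8]
r3 m[D→φ0] = [7, 6, 6, 8]
r3 m[D→φ1] = [9, 7, 9, 12]
r3 m[D→φ2] = [4, 3, 5, 12]
r3 m[D→φ7] = [7, 5, 10, 4]
r3 m[C→φ3] = [1, 9, 8, 7]
r3 m[C→φ6] = [3, 0, 1, 0]
r3 m[R→φ1] = [0, 0, 0, 0]
r3 m[M→φ2] = [0, 0, 0, 0]
r3 m[H→φ0] = [4, 8, 13, 8]
r3 m[H→φ3] = [5, 9, 14, 13]
r3 m[H→φ4] = [6, 5, 16, 11]
r3 m[H→φ5] = [3, 5, 8, 7]
r4 m[φ0→D] = [6, 7, 13, 8]
r4 m[φ0→H] = [9, 7, 10, 12]
r4 m[φ1→D] = [0, 0, 1, 0]
r4 m[φ1→R] = [7, 13, 9, 7]
r4 m[φ2→D] = [5, 4, 5, 0]
r4 m[φ2→M] = [7, 10, 10, 9]
r4 m[φ3→C] = [12, 9, 6, 11]
r4 m[φ3→H] = [8, 6, 9, 4]
r4 m[φ4→H] = [0, 4, 1, 2]
r4 m[φ5→H] = [3, 4, 9, 6]
r4 m[φ6→C] = [1, 9, 8, 7]
r4 m[φ7→D] = [2, 2, 0, 8]
r4 m[D→φ0] = [7, 6, 6, 8]
r4 m[D→φ1] = [13, 13, 18, 16]
r4 m[D→φ2] = [8, 9, 14, 16]
r4 m[D→φ7] = [11, 11, 19, 8]
r4 m[C→φ3] = [1, 9, 8, 7]
r4 m[C→φ6] = [12, 9, 6, 11]
r4 m[R→φ1] = [0, 0, 0, 0]
r4 m[M→φ2] = [0, 0, 0, 0]
r4 m[H→φ0] = [11, 14, 19, 12]
r4 m[H→φ3] = [12, 15, 20, 20]
r4 m[H→φ4] = [20, 17, 28, 22]
r4 m[H→φ5] = [17, 17, 20, 18]
r5 m[φ0→D] = [13, 14, 18, 15]
r5 m[φ0→H] = [9, 7, 10, 12]
r5 m[φ1→D] = [0, 0, 1, 0]
r5 m[φ1→R] = [13, 19, 13, 13]
r5 m[φ2→D] = [5, 4, 5, 0]
r5 m[φ2→M] = [13, 14, 15, 13]
r5 m[φ3→C] = [19, 15, 13, 18]
r5 m[φ3→H] = [8, 6, 9, 4]
r5 m[φ4→H] = [0, 4, 1, 2]
r5 m[φ5→H] = [3, 4, 9, 6]
r5 m[φ6→C] = [1, 9, 8, 7]
r5 m[φ7→D] = [2, 2, 0, 8]
r5 m[D→φ0] = [7, 6, 6, 8]
r5 m[D→φ1] = [13, 13, 18, 16]
r5 m[D→φ2] = [8, 9, 14, 16]
r5 m[D→φ7] = [11, 11, 19, 8]
r5 m[C→φ3] = [1, 9, 8, 7]
r5 m[C→φ6] = [12, 9, 6, 11]
r5 m[R→φ1] = [0, 0, 0, 0]
r5 m[M→φ2] = [0, 0, 0, 0]
r5 m[H→φ0] = [11, 14, 19, 12]
r5 m[H→φ3] = [12, 15, 20, 20]
r5 m[H→φ4] = [20, 17, 28, 22]
r5 m[H→φ5] = [17, 17, 20, 18]
r6 m[φ0→D] = [13, 14, 18, 15]
r6 m[φ0→H] = [9, 7, 10, 12]
r6 m[φ1→D] = [0, 0, 1, 0]
r6 m[φ1→R] = [13, 19, 13, 13]
r6 m[φ2→D] = [5, 4, 5, 0]
r6 m[φ2→M] = [13, 14, 15, 13]
r6 m[φ3→C] = [19, 15, 13, 18]
r6 m[φ3→H] = [8, 6, 9, 4]
r6 m[φ4→H] = [0, 4, 1, 2]
r6 m[φ5→H] = [3, 4, 9, 6]
r6 m[φ6→C] = [1, 9, 8, 7]
r6 m[φ7→D] = [2, 2, 0, 8]
r6 m[D→φ0] = [7, 6, 6, 8]
r6 m[D→φ1] = [20, 20, 23, 23]
r6 m[D→φ2] = [15, 16, 19, 23]
r6 m[D→φ7] = [18, 18, 24, 15]
r6 m[C→φ3] = [1, 9, 8, 7]
r6 m[C→φ6] = [19, 15, 13, 18]
r6 m[R→φ1] = [0, 0, 0, 0]
r6 m[M→φ2] = [0, 0, 0, 0]
r6 m[H→φ0] = [11, 14, 19, 12]
r6 m[H→φ3] = [12, 15, 20, 20]
r6 m[H→φ4] = [20, 17, 28, 22]
r6 m[H→φ5] = [17, 17, 20, 18]
r7 m[φ0→D] = [13, 14, 18, 15]
r7 m[φ0→H] = [9, 7, 10, 12]
r7 m[φ1→D] = [0, 0, 1, 0]
r7 m[φ1→R] = [20, 26, 20, 20]
r7 m[φ2→D] = [5, 4, 5, 0]
r7 m[φ2→M] = [20, 21, 22, 20]
r7 m[φ3→C] = [19, 15, 13, 18]
r7 m[φ3→H] = [8, 6, 9, 4]
r7 m[φ4→H] = [0, 4, 1, 2]
r7 m[φ5→H] = [3, 4, 9, 6]
r7 m[φ6→C] = [1, 9, 8, 7]
r7 m[φ7→D] = [2, 2, 0, 8]
r7 m[D→φ0] = [7, 6, 6, 8]
r7 m[D→φ1] = [20, 20, 23, 23]
r7 m[D→φ2] = [15, 16, 19, 23]
r7 m[D→φ7] = [18, 18, 24, 15]
r7 m[C→φ3] = [1, 9, 8, 7]
r7 m[C→φ6] = [19, 15, 13, 18]
r7 m[R→φ1] = [0, 0, 0, 0]
r7 m[M→φ2] = [0, 0, 0, 0]
r7 m[H→φ0] = [11, 14, 19, 12]
r7 m[H→φ3] = [12, 15, 20, 20]
r7 m[H→φ4] = [20, 17, 28, 22]
r7 m[H→φ5] = [17, 17, 20, 18]
r8 m[φ0→D] = [13, 14, 18, 15]
r8 m[φ0→H] = [9, 7, 10, 12]
r8 m[φ1→D] = [0, 0, 1, 0]
r8 m[φ1→R] = [20, 26, 20, 20]
r8 m[φ2→D] = [5, 4, 5, 0]
r8 m[φ2→M] = [20, 21, 22, 20]
r8 m[φ3→C] = [19, 15, 13, 18]
r8 m[φ3→H] = [8, 6, 9, 4]
r8 m[φ4→H] = [0, 4, 1, 2]
r8 m[φ5→H] = [3, 4, 9, 6]
r8 m[φ6→C] = [1, 9, 8, 7]
r8 m[φ7→D] = [2, 2, 0, 8]
r8 m[D→φ0] = [7, 6, 6, 8]
r8 m[D→φ1] = [20, 20, 23, 23]
r8 m[D→φ2] = [15, 16, 19, 23]
r8 m[D→φ7] = [18, 18, 24, 15]
r8 m[C→φ3] = [1, 9, 8, 7]
r8 m[C→φ6] = [19, 15, 13, 18]
r8 m[R→φ1] = [0, 0, 0, 0]
r8 m[M→φ2] = [0, 0, 0, 0]
r8 m[H→φ0] = [11, 14, 19, 12]
r8 m[H→φ3] = [12, 15, 20, 20]
r8 m[H→φ4] = [20, 17, 28, 22]
r8 m[H→φ5] = [17, 17, 20, 18]
fixed point reached at round 8
b[M] = ⊗ incoming = [20, 21, 22, 20]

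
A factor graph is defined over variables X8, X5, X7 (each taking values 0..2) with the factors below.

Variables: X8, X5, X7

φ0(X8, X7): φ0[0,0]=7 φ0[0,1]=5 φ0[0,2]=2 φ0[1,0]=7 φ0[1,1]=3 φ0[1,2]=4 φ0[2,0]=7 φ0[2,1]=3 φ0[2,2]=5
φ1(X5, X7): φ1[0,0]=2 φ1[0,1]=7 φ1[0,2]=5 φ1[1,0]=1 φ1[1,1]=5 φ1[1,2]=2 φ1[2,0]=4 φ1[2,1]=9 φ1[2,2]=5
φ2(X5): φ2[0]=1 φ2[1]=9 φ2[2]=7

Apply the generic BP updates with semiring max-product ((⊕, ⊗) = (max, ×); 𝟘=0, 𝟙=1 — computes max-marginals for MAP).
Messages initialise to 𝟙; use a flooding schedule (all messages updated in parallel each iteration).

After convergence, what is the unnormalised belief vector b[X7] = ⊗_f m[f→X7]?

b[X7] = [196, 315, 175]

init: all messages = 𝟙 over 3 values
r1 m[φ0→X8] = [7, 7, 7]
r1 m[φ0→X7] = [7, 5, 5]
r1 m[φ1→X5] = [7, 5, 9]
r1 m[φ1→X7] = [4, 9, 5]
r1 m[φ2→X5] = [1, 9, 7]
r1 m[X8→φ0] = [1, 1, 1]
r1 m[X5→φ1] = [1, 1, 1]
r1 m[X5→φ2] = [1, 1, 1]
r1 m[X7→φ0] = [1, 1, 1]
r1 m[X7→φ1] = [1, 1, 1]
r2 m[φ0→X8] = [7, 7, 7]
r2 m[φ0→X7] = [7, 5, 5]
r2 m[φ1→X5] = [7, 5, 9]
r2 m[φ1→X7] = [4, 9, 5]
r2 m[φ2→X5] = [1, 9, 7]
r2 m[X8→φ0] = [1, 1, 1]
r2 m[X5→φ1] = [1, 9, 7]
r2 m[X5→φ2] = [7, 5, 9]
r2 m[X7→φ0] = [4, 9, 5]
r2 m[X7→φ1] = [7, 5, 5]
r3 m[φ0→X8] = [45, 28, 28]
r3 m[φ0→X7] = [7, 5, 5]
r3 m[φ1→X5] = [35, 25, 45]
r3 m[φ1→X7] = [28, 63, 35]
r3 m[φ2→X5] = [1, 9, 7]
r3 m[X8→φ0] = [1, 1, 1]
r3 m[X5→φ1] = [1, 9, 7]
r3 m[X5→φ2] = [7, 5, 9]
r3 m[X7→φ0] = [4, 9, 5]
r3 m[X7→φ1] = [7, 5, 5]
r4 m[φ0→X8] = [45, 28, 28]
r4 m[φ0→X7] = [7, 5, 5]
r4 m[φ1→X5] = [35, 25, 45]
r4 m[φ1→X7] = [28, 63, 35]
r4 m[φ2→X5] = [1, 9, 7]
r4 m[X8→φ0] = [1, 1, 1]
r4 m[X5→φ1] = [1, 9, 7]
r4 m[X5→φ2] = [35, 25, 45]
r4 m[X7→φ0] = [28, 63, 35]
r4 m[X7→φ1] = [7, 5, 5]
r5 m[φ0→X8] = [315, 196, 196]
r5 m[φ0→X7] = [7, 5, 5]
r5 m[φ1→X5] = [35, 25, 45]
r5 m[φ1→X7] = [28, 63, 35]
r5 m[φ2→X5] = [1, 9, 7]
r5 m[X8→φ0] = [1, 1, 1]
r5 m[X5→φ1] = [1, 9, 7]
r5 m[X5→φ2] = [35, 25, 45]
r5 m[X7→φ0] = [28, 63, 35]
r5 m[X7→φ1] = [7, 5, 5]
r6 m[φ0→X8] = [315, 196, 196]
r6 m[φ0→X7] = [7, 5, 5]
r6 m[φ1→X5] = [35, 25, 45]
r6 m[φ1→X7] = [28, 63, 35]
r6 m[φ2→X5] = [1, 9, 7]
r6 m[X8→φ0] = [1, 1, 1]
r6 m[X5→φ1] = [1, 9, 7]
r6 m[X5→φ2] = [35, 25, 45]
r6 m[X7→φ0] = [28, 63, 35]
r6 m[X7→φ1] = [7, 5, 5]
fixed point reached at round 6
b[X7] = ⊗ incoming = [196, 315, 175]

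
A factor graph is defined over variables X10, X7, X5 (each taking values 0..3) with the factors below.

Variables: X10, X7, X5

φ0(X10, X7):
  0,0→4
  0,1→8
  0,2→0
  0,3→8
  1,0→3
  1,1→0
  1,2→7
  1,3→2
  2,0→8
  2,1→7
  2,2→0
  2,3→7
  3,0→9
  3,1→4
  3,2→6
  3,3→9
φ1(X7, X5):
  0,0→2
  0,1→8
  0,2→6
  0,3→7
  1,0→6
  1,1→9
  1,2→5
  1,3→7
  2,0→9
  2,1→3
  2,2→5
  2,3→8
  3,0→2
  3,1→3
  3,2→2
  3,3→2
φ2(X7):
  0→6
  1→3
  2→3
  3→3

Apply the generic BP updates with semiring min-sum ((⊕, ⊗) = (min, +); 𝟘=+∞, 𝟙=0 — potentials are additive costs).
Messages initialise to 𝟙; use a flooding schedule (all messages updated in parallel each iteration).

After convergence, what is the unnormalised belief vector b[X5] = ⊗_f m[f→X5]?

b[X5] = [7, 6, 7, 7]

init: all messages = 𝟙 over 4 values
r1 m[φ0→X10] = [0, 0, 0, 4]
r1 m[φ0→X7] = [3, 0, 0, 2]
r1 m[φ1→X7] = [2, 5, 3, 2]
r1 m[φ1→X5] = [2, 3, 2, 2]
r1 m[φ2→X7] = [6, 3, 3, 3]
r1 m[X10→φ0] = [0, 0, 0, 0]
r1 m[X7→φ0] = [0, 0, 0, 0]
r1 m[X7→φ1] = [0, 0, 0, 0]
r1 m[X7→φ2] = [0, 0, 0, 0]
r1 m[X5→φ1] = [0, 0, 0, 0]
r2 m[φ0→X10] = [0, 0, 0, 4]
r2 m[φ0→X7] = [3, 0, 0, 2]
r2 m[φ1→X7] = [2, 5, 3, 2]
r2 m[φ1→X5] = [2, 3, 2, 2]
r2 m[φ2→X7] = [6, 3, 3, 3]
r2 m[X10→φ0] = [0, 0, 0, 0]
r2 m[X7→φ0] = [8, 8, 6, 5]
r2 m[X7→φ1] = [9, 3, 3, 5]
r2 m[X7→φ2] = [5, 5, 3, 4]
r2 m[X5→φ1] = [0, 0, 0, 0]
r3 m[φ0→X10] = [6, 7, 6, 12]
r3 m[φ0→X7] = [3, 0, 0, 2]
r3 m[φ1→X7] = [2, 5, 3, 2]
r3 m[φ1→X5] = [7, 6, 7, 7]
r3 m[φ2→X7] = [6, 3, 3, 3]
r3 m[X10→φ0] = [0, 0, 0, 0]
r3 m[X7→φ0] = [8, 8, 6, 5]
r3 m[X7→φ1] = [9, 3, 3, 5]
r3 m[X7→φ2] = [5, 5, 3, 4]
r3 m[X5→φ1] = [0, 0, 0, 0]
r4 m[φ0→X10] = [6, 7, 6, 12]
r4 m[φ0→X7] = [3, 0, 0, 2]
r4 m[φ1→X7] = [2, 5, 3, 2]
r4 m[φ1→X5] = [7, 6, 7, 7]
r4 m[φ2→X7] = [6, 3, 3, 3]
r4 m[X10→φ0] = [0, 0, 0, 0]
r4 m[X7→φ0] = [8, 8, 6, 5]
r4 m[X7→φ1] = [9, 3, 3, 5]
r4 m[X7→φ2] = [5, 5, 3, 4]
r4 m[X5→φ1] = [0, 0, 0, 0]
fixed point reached at round 4
b[X5] = ⊗ incoming = [7, 6, 7, 7]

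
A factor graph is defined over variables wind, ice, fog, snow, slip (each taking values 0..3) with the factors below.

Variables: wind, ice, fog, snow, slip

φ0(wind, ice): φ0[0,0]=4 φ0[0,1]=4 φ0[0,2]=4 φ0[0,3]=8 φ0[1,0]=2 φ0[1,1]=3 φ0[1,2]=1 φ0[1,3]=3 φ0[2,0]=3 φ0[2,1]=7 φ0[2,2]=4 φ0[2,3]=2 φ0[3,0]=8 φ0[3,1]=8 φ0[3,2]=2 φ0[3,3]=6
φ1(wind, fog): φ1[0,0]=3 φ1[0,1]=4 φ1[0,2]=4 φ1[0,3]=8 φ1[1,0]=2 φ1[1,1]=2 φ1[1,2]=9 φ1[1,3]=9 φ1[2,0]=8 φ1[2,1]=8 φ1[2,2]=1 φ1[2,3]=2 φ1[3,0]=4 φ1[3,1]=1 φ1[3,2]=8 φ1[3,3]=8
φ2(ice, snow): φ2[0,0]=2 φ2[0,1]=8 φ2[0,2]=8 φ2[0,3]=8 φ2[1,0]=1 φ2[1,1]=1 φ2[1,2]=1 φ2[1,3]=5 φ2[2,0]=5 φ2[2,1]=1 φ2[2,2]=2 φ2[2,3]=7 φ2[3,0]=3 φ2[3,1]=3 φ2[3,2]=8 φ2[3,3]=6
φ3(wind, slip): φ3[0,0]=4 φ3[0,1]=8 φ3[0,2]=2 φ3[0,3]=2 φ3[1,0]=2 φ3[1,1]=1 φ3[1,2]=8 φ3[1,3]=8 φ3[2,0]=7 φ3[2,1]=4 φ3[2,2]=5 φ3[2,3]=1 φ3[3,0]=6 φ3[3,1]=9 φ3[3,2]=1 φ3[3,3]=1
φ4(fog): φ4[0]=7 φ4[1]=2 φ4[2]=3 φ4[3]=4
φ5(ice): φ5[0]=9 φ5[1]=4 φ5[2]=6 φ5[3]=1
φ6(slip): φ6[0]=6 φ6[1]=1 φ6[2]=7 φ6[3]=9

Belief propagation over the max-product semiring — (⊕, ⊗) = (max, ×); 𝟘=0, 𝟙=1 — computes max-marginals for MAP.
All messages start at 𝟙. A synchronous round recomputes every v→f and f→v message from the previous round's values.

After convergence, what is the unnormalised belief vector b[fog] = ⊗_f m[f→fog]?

init: all messages = 𝟙 over 4 values
r1 m[φ0→wind] = [8, 3, 7, 8]
r1 m[φ0→ice] = [8, 8, 4, 8]
r1 m[φ1→wind] = [8, 9, 8, 8]
r1 m[φ1→fog] = [8, 8, 9, 9]
r1 m[φ2→ice] = [8, 5, 7, 8]
r1 m[φ2→snow] = [5, 8, 8, 8]
r1 m[φ3→wind] = [8, 8, 7, 9]
r1 m[φ3→slip] = [7, 9, 8, 8]
r1 m[φ4→fog] = [7, 2, 3, 4]
r1 m[φ5→ice] = [9, 4, 6, 1]
r1 m[φ6→slip] = [6, 1, 7, 9]
r1 m[wind→φ0] = [1, 1, 1, 1]
r1 m[wind→φ1] = [1, 1, 1, 1]
r1 m[wind→φ3] = [1, 1, 1, 1]
r1 m[ice→φ0] = [1, 1, 1, 1]
r1 m[ice→φ2] = [1, 1, 1, 1]
r1 m[ice→φ5] = [1, 1, 1, 1]
r1 m[fog→φ1] = [1, 1, 1, 1]
r1 m[fog→φ4] = [1, 1, 1, 1]
r1 m[snow→φ2] = [1, 1, 1, 1]
r1 m[slip→φ3] = [1, 1, 1, 1]
r1 m[slip→φ6] = [1, 1, 1, 1]
r2 m[φ0→wind] = [8, 3, 7, 8]
r2 m[φ0→ice] = [8, 8, 4, 8]
r2 m[φ1→wind] = [8, 9, 8, 8]
r2 m[φ1→fog] = [8, 8, 9, 9]
r2 m[φ2→ice] = [8, 5, 7, 8]
r2 m[φ2→snow] = [5, 8, 8, 8]
r2 m[φ3→wind] = [8, 8, 7, 9]
r2 m[φ3→slip] = [7, 9, 8, 8]
r2 m[φ4→fog] = [7, 2, 3, 4]
r2 m[φ5→ice] = [9, 4, 6, 1]
r2 m[φ6→slip] = [6, 1, 7, 9]
r2 m[wind→φ0] = [64, 72, 56, 72]
r2 m[wind→φ1] = [64, 24, 49, 72]
r2 m[wind→φ3] = [64, 27, 56, 64]
r2 m[ice→φ0] = [72, 20, 42, 8]
r2 m[ice→φ2] = [72, 32, 24, 8]
r2 m[ice→φ5] = [64, 40, 28, 64]
r2 m[fog→φ1] = [7, 2, 3, 4]
r2 m[fog→φ4] = [8, 8, 9, 9]
r2 m[snow→φ2] = [1, 1, 1, 1]
r2 m[slip→φ3] = [6, 1, 7, 9]
r2 m[slip→φ6] = [7, 9, 8, 8]
r3 m[φ0→wind] = [288, 144, 216, 576]
r3 m[φ0→ice] = [576, 576, 256, 512]
r3 m[φ1→wind] = [32, 36, 56, 32]
r3 m[φ1→fog] = [392, 392, 576, 576]
r3 m[φ2→ice] = [8, 5, 7, 8]
r3 m[φ2→snow] = [144, 576, 576, 576]
r3 m[φ3→wind] = [24, 72, 42, 36]
r3 m[φ3→slip] = [392, 576, 280, 216]
r3 m[φ4→fog] = [7, 2, 3, 4]
r3 m[φ5→ice] = [9, 4, 6, 1]
r3 m[φ6→slip] = [6, 1, 7, 9]
r3 m[wind→φ0] = [64, 72, 56, 72]
r3 m[wind→φ1] = [64, 24, 49, 72]
r3 m[wind→φ3] = [64, 27, 56, 64]
r3 m[ice→φ0] = [72, 20, 42, 8]
r3 m[ice→φ2] = [72, 32, 24, 8]
r3 m[ice→φ5] = [64, 40, 28, 64]
r3 m[fog→φ1] = [7, 2, 3, 4]
r3 m[fog→φ4] = [8, 8, 9, 9]
r3 m[snow→φ2] = [1, 1, 1, 1]
r3 m[slip→φ3] = [6, 1, 7, 9]
r3 m[slip→φ6] = [7, 9, 8, 8]
r4 m[φ0→wind] = [288, 144, 216, 576]
r4 m[φ0→ice] = [576, 576, 256, 512]
r4 m[φ1→wind] = [32, 36, 56, 32]
r4 m[φ1→fog] = [392, 392, 576, 576]
r4 m[φ2→ice] = [8, 5, 7, 8]
r4 m[φ2→snow] = [144, 576, 576, 576]
r4 m[φ3→wind] = [24, 72, 42, 36]
r4 m[φ3→slip] = [392, 576, 280, 216]
r4 m[φ4→fog] = [7, 2, 3, 4]
r4 m[φ5→ice] = [9, 4, 6, 1]
r4 m[φ6→slip] = [6, 1, 7, 9]
r4 m[wind→φ0] = [768, 2592, 2352, 1152]
r4 m[wind→φ1] = [6912, 10368, 9072, 20736]
r4 m[wind→φ3] = [9216, 5184, 12096, 18432]
r4 m[ice→φ0] = [72, 20, 42, 8]
r4 m[ice→φ2] = [5184, 2304, 1536, 512]
r4 m[ice→φ5] = [4608, 2880, 1792, 4096]
r4 m[fog→φ1] = [7, 2, 3, 4]
r4 m[fog→φ4] = [392, 392, 576, 576]
r4 m[snow→φ2] = [1, 1, 1, 1]
r4 m[slip→φ3] = [6, 1, 7, 9]
r4 m[slip→φ6] = [392, 576, 280, 216]
r5 m[φ0→wind] = [288, 144, 216, 576]
r5 m[φ0→ice] = [9216, 16464, 9408, 7776]
r5 m[φ1→wind] = [32, 36, 56, 32]
r5 m[φ1→fog] = [82944, 72576, 165888, 165888]
r5 m[φ2→ice] = [8, 5, 7, 8]
r5 m[φ2→snow] = [10368, 41472, 41472, 41472]
r5 m[φ3→wind] = [24, 72, 42, 36]
r5 m[φ3→slip] = [110592, 165888, 60480, 41472]
r5 m[φ4→fog] = [7, 2, 3, 4]
r5 m[φ5→ice] = [9, 4, 6, 1]
r5 m[φ6→slip] = [6, 1, 7, 9]
r5 m[wind→φ0] = [768, 2592, 2352, 1152]
r5 m[wind→φ1] = [6912, 10368, 9072, 20736]
r5 m[wind→φ3] = [9216, 5184, 12096, 18432]
r5 m[ice→φ0] = [72, 20, 42, 8]
r5 m[ice→φ2] = [5184, 2304, 1536, 512]
r5 m[ice→φ5] = [4608, 2880, 1792, 4096]
r5 m[fog→φ1] = [7, 2, 3, 4]
r5 m[fog→φ4] = [392, 392, 576, 576]
r5 m[snow→φ2] = [1, 1, 1, 1]
r5 m[slip→φ3] = [6, 1, 7, 9]
r5 m[slip→φ6] = [392, 576, 280, 216]
r6 m[φ0→wind] = [288, 144, 216, 576]
r6 m[φ0→ice] = [9216, 16464, 9408, 7776]
r6 m[φ1→wind] = [32, 36, 56, 32]
r6 m[φ1→fog] = [82944, 72576, 165888, 165888]
r6 m[φ2→ice] = [8, 5, 7, 8]
r6 m[φ2→snow] = [10368, 41472, 41472, 41472]
r6 m[φ3→wind] = [24, 72, 42, 36]
r6 m[φ3→slip] = [110592, 165888, 60480, 41472]
r6 m[φ4→fog] = [7, 2, 3, 4]
r6 m[φ5→ice] = [9, 4, 6, 1]
r6 m[φ6→slip] = [6, 1, 7, 9]
r6 m[wind→φ0] = [768, 2592, 2352, 1152]
r6 m[wind→φ1] = [6912, 10368, 9072, 20736]
r6 m[wind→φ3] = [9216, 5184, 12096, 18432]
r6 m[ice→φ0] = [72, 20, 42, 8]
r6 m[ice→φ2] = [82944, 65856, 56448, 7776]
r6 m[ice→φ5] = [73728, 82320, 65856, 62208]
r6 m[fog→φ1] = [7, 2, 3, 4]
r6 m[fog→φ4] = [82944, 72576, 165888, 165888]
r6 m[snow→φ2] = [1, 1, 1, 1]
r6 m[slip→φ3] = [6, 1, 7, 9]
r6 m[slip→φ6] = [110592, 165888, 60480, 41472]
r7 m[φ0→wind] = [288, 144, 216, 576]
r7 m[φ0→ice] = [9216, 16464, 9408, 7776]
r7 m[φ1→wind] = [32, 36, 56, 32]
r7 m[φ1→fog] = [82944, 72576, 165888, 165888]
r7 m[φ2→ice] = [8, 5, 7, 8]
r7 m[φ2→snow] = [282240, 663552, 663552, 663552]
r7 m[φ3→wind] = [24, 72, 42, 36]
r7 m[φ3→slip] = [110592, 165888, 60480, 41472]
r7 m[φ4→fog] = [7, 2, 3, 4]
r7 m[φ5→ice] = [9, 4, 6, 1]
r7 m[φ6→slip] = [6, 1, 7, 9]
r7 m[wind→φ0] = [768, 2592, 2352, 1152]
r7 m[wind→φ1] = [6912, 10368, 9072, 20736]
r7 m[wind→φ3] = [9216, 5184, 12096, 18432]
r7 m[ice→φ0] = [72, 20, 42, 8]
r7 m[ice→φ2] = [82944, 65856, 56448, 7776]
r7 m[ice→φ5] = [73728, 82320, 65856, 62208]
r7 m[fog→φ1] = [7, 2, 3, 4]
r7 m[fog→φ4] = [82944, 72576, 165888, 165888]
r7 m[snow→φ2] = [1, 1, 1, 1]
r7 m[slip→φ3] = [6, 1, 7, 9]
r7 m[slip→φ6] = [110592, 165888, 60480, 41472]
r8 m[φ0→wind] = [288, 144, 216, 576]
r8 m[φ0→ice] = [9216, 16464, 9408, 7776]
r8 m[φ1→wind] = [32, 36, 56, 32]
r8 m[φ1→fog] = [82944, 72576, 165888, 165888]
r8 m[φ2→ice] = [8, 5, 7, 8]
r8 m[φ2→snow] = [282240, 663552, 663552, 663552]
r8 m[φ3→wind] = [24, 72, 42, 36]
r8 m[φ3→slip] = [110592, 165888, 60480, 41472]
r8 m[φ4→fog] = [7, 2, 3, 4]
r8 m[φ5→ice] = [9, 4, 6, 1]
r8 m[φ6→slip] = [6, 1, 7, 9]
r8 m[wind→φ0] = [768, 2592, 2352, 1152]
r8 m[wind→φ1] = [6912, 10368, 9072, 20736]
r8 m[wind→φ3] = [9216, 5184, 12096, 18432]
r8 m[ice→φ0] = [72, 20, 42, 8]
r8 m[ice→φ2] = [82944, 65856, 56448, 7776]
r8 m[ice→φ5] = [73728, 82320, 65856, 62208]
r8 m[fog→φ1] = [7, 2, 3, 4]
r8 m[fog→φ4] = [82944, 72576, 165888, 165888]
r8 m[snow→φ2] = [1, 1, 1, 1]
r8 m[slip→φ3] = [6, 1, 7, 9]
r8 m[slip→φ6] = [110592, 165888, 60480, 41472]
fixed point reached at round 8
b[fog] = ⊗ incoming = [580608, 145152, 497664, 663552]

b[fog] = [580608, 145152, 497664, 663552]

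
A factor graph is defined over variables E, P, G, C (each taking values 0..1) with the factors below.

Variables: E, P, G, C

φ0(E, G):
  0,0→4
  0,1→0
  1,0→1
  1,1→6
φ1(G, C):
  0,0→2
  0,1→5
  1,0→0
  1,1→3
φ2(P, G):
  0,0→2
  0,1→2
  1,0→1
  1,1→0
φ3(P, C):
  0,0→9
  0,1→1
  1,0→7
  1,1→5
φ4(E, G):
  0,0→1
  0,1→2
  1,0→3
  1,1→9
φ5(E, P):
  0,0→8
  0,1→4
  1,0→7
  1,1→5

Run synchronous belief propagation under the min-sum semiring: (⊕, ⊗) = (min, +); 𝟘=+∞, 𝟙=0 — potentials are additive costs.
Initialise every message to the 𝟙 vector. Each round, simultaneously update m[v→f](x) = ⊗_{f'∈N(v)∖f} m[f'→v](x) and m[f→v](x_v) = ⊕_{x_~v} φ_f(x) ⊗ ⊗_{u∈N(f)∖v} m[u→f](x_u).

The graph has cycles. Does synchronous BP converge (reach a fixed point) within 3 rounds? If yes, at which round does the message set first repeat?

NOT CONVERGED within 3 rounds

init: all messages = 𝟙 over 2 values
r1 m[φ0→E] = [0, 1]
r1 m[φ0→G] = [1, 0]
r1 m[φ1→G] = [2, 0]
r1 m[φ1→C] = [0, 3]
r1 m[φ2→P] = [2, 0]
r1 m[φ2→G] = [1, 0]
r1 m[φ3→P] = [1, 5]
r1 m[φ3→C] = [7, 1]
r1 m[φ4→E] = [1, 3]
r1 m[φ4→G] = [1, 2]
r1 m[φ5→E] = [4, 5]
r1 m[φ5→P] = [7, 4]
r1 m[E→φ0] = [0, 0]
r1 m[E→φ4] = [0, 0]
r1 m[E→φ5] = [0, 0]
r1 m[P→φ2] = [0, 0]
r1 m[P→φ3] = [0, 0]
r1 m[P→φ5] = [0, 0]
r1 m[G→φ0] = [0, 0]
r1 m[G→φ1] = [0, 0]
r1 m[G→φ2] = [0, 0]
r1 m[G→φ4] = [0, 0]
r1 m[C→φ1] = [0, 0]
r1 m[C→φ3] = [0, 0]
r2 m[φ0→E] = [0, 1]
r2 m[φ0→G] = [1, 0]
r2 m[φ1→G] = [2, 0]
r2 m[φ1→C] = [0, 3]
r2 m[φ2→P] = [2, 0]
r2 m[φ2→G] = [1, 0]
r2 m[φ3→P] = [1, 5]
r2 m[φ3→C] = [7, 1]
r2 m[φ4→E] = [1, 3]
r2 m[φ4→G] = [1, 2]
r2 m[φ5→E] = [4, 5]
r2 m[φ5→P] = [7, 4]
r2 m[E→φ0] = [5, 8]
r2 m[E→φ4] = [4, 6]
r2 m[E→φ5] = [1, 4]
r2 m[P→φ2] = [8, 9]
r2 m[P→φ3] = [9, 4]
r2 m[P→φ5] = [3, 5]
r2 m[G→φ0] = [4, 2]
r2 m[G→φ1] = [3, 2]
r2 m[G→φ2] = [4, 2]
r2 m[G→φ4] = [4, 0]
r2 m[C→φ1] = [7, 1]
r2 m[C→φ3] = [0, 3]
r3 m[φ0→E] = [2, 5]
r3 m[φ0→G] = [9, 5]
r3 m[φ1→G] = [6, 4]
r3 m[φ1→C] = [2, 5]
r3 m[φ2→P] = [4, 2]
r3 m[φ2→G] = [10, 9]
r3 m[φ3→P] = [4, 7]
r3 m[φ3→C] = [11, 9]
r3 m[φ4→E] = [2, 7]
r3 m[φ4→G] = [5, 6]
r3 m[φ5→E] = [9, 10]
r3 m[φ5→P] = [9, 5]
r3 m[E→φ0] = [5, 8]
r3 m[E→φ4] = [4, 6]
r3 m[E→φ5] = [1, 4]
r3 m[P→φ2] = [8, 9]
r3 m[P→φ3] = [9, 4]
r3 m[P→φ5] = [3, 5]
r3 m[G→φ0] = [4, 2]
r3 m[G→φ1] = [3, 2]
r3 m[G→φ2] = [4, 2]
r3 m[G→φ4] = [4, 0]
r3 m[C→φ1] = [7, 1]
r3 m[C→φ3] = [0, 3]
no fixed point within 3 rounds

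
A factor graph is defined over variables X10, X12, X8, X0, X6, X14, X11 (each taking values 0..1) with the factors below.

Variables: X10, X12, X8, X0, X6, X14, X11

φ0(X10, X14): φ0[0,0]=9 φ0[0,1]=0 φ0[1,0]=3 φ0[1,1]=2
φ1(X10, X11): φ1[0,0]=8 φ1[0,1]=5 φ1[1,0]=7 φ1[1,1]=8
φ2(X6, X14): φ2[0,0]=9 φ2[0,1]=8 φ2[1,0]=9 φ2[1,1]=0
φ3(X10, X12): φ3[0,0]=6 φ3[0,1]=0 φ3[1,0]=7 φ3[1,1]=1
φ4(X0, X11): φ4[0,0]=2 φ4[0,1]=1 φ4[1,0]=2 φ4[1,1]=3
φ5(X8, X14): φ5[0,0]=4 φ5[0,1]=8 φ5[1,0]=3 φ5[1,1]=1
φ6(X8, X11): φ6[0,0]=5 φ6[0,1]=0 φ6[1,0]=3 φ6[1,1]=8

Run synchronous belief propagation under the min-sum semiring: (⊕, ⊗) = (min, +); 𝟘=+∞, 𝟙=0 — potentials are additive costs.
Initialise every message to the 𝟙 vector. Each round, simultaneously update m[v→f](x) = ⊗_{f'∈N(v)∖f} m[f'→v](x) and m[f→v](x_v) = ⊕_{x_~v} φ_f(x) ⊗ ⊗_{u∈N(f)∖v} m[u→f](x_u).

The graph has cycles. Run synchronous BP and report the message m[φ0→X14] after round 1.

message @ round 1 = [3, 0]

init: all messages = 𝟙 over 2 values
r1 m[φ0→X10] = [0, 2]
r1 m[φ0→X14] = [3, 0]
r1 m[φ1→X10] = [5, 7]
r1 m[φ1→X11] = [7, 5]
r1 m[φ2→X6] = [8, 0]
r1 m[φ2→X14] = [9, 0]
r1 m[φ3→X10] = [0, 1]
r1 m[φ3→X12] = [6, 0]
r1 m[φ4→X0] = [1, 2]
r1 m[φ4→X11] = [2, 1]
r1 m[φ5→X8] = [4, 1]
r1 m[φ5→X14] = [3, 1]
r1 m[φ6→X8] = [0, 3]
r1 m[φ6→X11] = [3, 0]
r1 m[X10→φ0] = [0, 0]
r1 m[X10→φ1] = [0, 0]
r1 m[X10→φ3] = [0, 0]
r1 m[X12→φ3] = [0, 0]
r1 m[X8→φ5] = [0, 0]
r1 m[X8→φ6] = [0, 0]
r1 m[X0→φ4] = [0, 0]
r1 m[X6→φ2] = [0, 0]
r1 m[X14→φ0] = [0, 0]
r1 m[X14→φ2] = [0, 0]
r1 m[X14→φ5] = [0, 0]
r1 m[X11→φ1] = [0, 0]
r1 m[X11→φ4] = [0, 0]
r1 m[X11→φ6] = [0, 0]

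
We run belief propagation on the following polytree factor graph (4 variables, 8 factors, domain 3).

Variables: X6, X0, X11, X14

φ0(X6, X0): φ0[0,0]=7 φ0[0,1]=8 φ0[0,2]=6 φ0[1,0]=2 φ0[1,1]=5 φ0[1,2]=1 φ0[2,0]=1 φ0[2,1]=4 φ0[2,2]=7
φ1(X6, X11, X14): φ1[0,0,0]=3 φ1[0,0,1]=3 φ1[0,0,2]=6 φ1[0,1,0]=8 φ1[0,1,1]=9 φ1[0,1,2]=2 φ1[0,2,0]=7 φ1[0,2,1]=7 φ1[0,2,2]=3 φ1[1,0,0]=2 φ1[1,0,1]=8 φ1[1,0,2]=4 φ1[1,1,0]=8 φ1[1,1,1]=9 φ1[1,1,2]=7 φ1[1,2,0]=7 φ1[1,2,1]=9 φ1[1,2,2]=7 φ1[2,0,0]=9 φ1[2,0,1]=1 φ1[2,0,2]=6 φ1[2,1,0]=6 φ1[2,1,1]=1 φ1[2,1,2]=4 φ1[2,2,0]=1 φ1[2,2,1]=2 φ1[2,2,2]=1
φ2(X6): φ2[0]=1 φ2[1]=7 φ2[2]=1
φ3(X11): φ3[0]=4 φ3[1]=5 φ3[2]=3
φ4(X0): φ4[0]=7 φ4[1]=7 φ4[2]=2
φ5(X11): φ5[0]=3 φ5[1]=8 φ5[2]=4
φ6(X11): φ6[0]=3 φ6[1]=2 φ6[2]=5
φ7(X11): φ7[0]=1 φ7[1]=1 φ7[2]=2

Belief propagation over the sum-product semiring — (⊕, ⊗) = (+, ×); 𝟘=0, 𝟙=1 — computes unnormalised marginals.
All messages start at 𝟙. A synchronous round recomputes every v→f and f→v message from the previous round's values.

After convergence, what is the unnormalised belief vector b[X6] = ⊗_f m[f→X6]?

b[X6] = [467064, 1850688, 94864]

init: all messages = 𝟙 over 3 values
r1 m[φ0→X6] = [21, 8, 12]
r1 m[φ0→X0] = [10, 17, 14]
r1 m[φ1→X6] = [48, 61, 31]
r1 m[φ1→X11] = [42, 54, 44]
r1 m[φ1→X14] = [51, 49, 40]
r1 m[φ2→X6] = [1, 7, 1]
r1 m[φ3→X11] = [4, 5, 3]
r1 m[φ4→X0] = [7, 7, 2]
r1 m[φ5→X11] = [3, 8, 4]
r1 m[φ6→X11] = [3, 2, 5]
r1 m[φ7→X11] = [1, 1, 2]
r1 m[X6→φ0] = [1, 1, 1]
r1 m[X6→φ1] = [1, 1, 1]
r1 m[X6→φ2] = [1, 1, 1]
r1 m[X0→φ0] = [1, 1, 1]
r1 m[X0→φ4] = [1, 1, 1]
r1 m[X11→φ1] = [1, 1, 1]
r1 m[X11→φ3] = [1, 1, 1]
r1 m[X11→φ5] = [1, 1, 1]
r1 m[X11→φ6] = [1, 1, 1]
r1 m[X11→φ7] = [1, 1, 1]
r1 m[X14→φ1] = [1, 1, 1]
r2 m[φ0→X6] = [21, 8, 12]
r2 m[φ0→X0] = [10, 17, 14]
r2 m[φ1→X6] = [48, 61, 31]
r2 m[φ1→X11] = [42, 54, 44]
r2 m[φ1→X14] = [51, 49, 40]
r2 m[φ2→X6] = [1, 7, 1]
r2 m[φ3→X11] = [4, 5, 3]
r2 m[φ4→X0] = [7, 7, 2]
r2 m[φ5→X11] = [3, 8, 4]
r2 m[φ6→X11] = [3, 2, 5]
r2 m[φ7→X11] = [1, 1, 2]
r2 m[X6→φ0] = [48, 427, 31]
r2 m[X6→φ1] = [21, 56, 12]
r2 m[X6→φ2] = [1008, 488, 372]
r2 m[X0→φ0] = [7, 7, 2]
r2 m[X0→φ4] = [10, 17, 14]
r2 m[X11→φ1] = [36, 80, 120]
r2 m[X11→φ3] = [378, 864, 1760]
r2 m[X11→φ5] = [504, 540, 1320]
r2 m[X11→φ6] = [504, 2160, 1056]
r2 m[X11→φ7] = [1512, 4320, 2640]
r2 m[X14→φ1] = [1, 1, 1]
r3 m[φ0→X6] = [117, 51, 49]
r3 m[φ0→X0] = [1221, 2643, 932]
r3 m[φ1→X6] = [3992, 5184, 1936]
r3 m[φ1→X11] = [1228, 1875, 1693]
r3 m[φ1→X14] = [131348, 156228, 109792]
r3 m[φ2→X6] = [1, 7, 1]
r3 m[φ3→X11] = [4, 5, 3]
r3 m[φ4→X0] = [7, 7, 2]
r3 m[φ5→X11] = [3, 8, 4]
r3 m[φ6→X11] = [3, 2, 5]
r3 m[φ7→X11] = [1, 1, 2]
r3 m[X6→φ0] = [48, 427, 31]
r3 m[X6→φ1] = [21, 56, 12]
r3 m[X6→φ2] = [1008, 488, 372]
r3 m[X0→φ0] = [7, 7, 2]
r3 m[X0→φ4] = [10, 17, 14]
r3 m[X11→φ1] = [36, 80, 120]
r3 m[X11→φ3] = [378, 864, 1760]
r3 m[X11→φ5] = [504, 540, 1320]
r3 m[X11→φ6] = [504, 2160, 1056]
r3 m[X11→φ7] = [1512, 4320, 2640]
r3 m[X14→φ1] = [1, 1, 1]
r4 m[φ0→X6] = [117, 51, 49]
r4 m[φ0→X0] = [1221, 2643, 932]
r4 m[φ1→X6] = [3992, 5184, 1936]
r4 m[φ1→X11] = [1228, 1875, 1693]
r4 m[φ1→X14] = [131348, 156228, 109792]
r4 m[φ2→X6] = [1, 7, 1]
r4 m[φ3→X11] = [4, 5, 3]
r4 m[φ4→X0] = [7, 7, 2]
r4 m[φ5→X11] = [3, 8, 4]
r4 m[φ6→X11] = [3, 2, 5]
r4 m[φ7→X11] = [1, 1, 2]
r4 m[X6→φ0] = [3992, 36288, 1936]
r4 m[X6→φ1] = [117, 357, 49]
r4 m[X6→φ2] = [467064, 264384, 94864]
r4 m[X0→φ0] = [7, 7, 2]
r4 m[X0→φ4] = [1221, 2643, 932]
r4 m[X11→φ1] = [36, 80, 120]
r4 m[X11→φ3] = [11052, 30000, 67720]
r4 m[X11→φ5] = [14736, 18750, 50790]
r4 m[X11→φ6] = [14736, 75000, 40632]
r4 m[X11→φ7] = [44208, 150000, 101580]
r4 m[X14→φ1] = [1, 1, 1]
r5 m[φ0→X6] = [117, 51, 49]
r5 m[φ0→X0] = [102456, 221120, 73792]
r5 m[φ1→X6] = [3992, 5184, 1936]
r5 m[φ1→X11] = [7186, 11330, 10396]
r5 m[φ1→X14] = [785136, 958016, 669464]
r5 m[φ2→X6] = [1, 7, 1]
r5 m[φ3→X11] = [4, 5, 3]
r5 m[φ4→X0] = [7, 7, 2]
r5 m[φ5→X11] = [3, 8, 4]
r5 m[φ6→X11] = [3, 2, 5]
r5 m[φ7→X11] = [1, 1, 2]
r5 m[X6→φ0] = [3992, 36288, 1936]
r5 m[X6→φ1] = [117, 357, 49]
r5 m[X6→φ2] = [467064, 264384, 94864]
r5 m[X0→φ0] = [7, 7, 2]
r5 m[X0→φ4] = [1221, 2643, 932]
r5 m[X11→φ1] = [36, 80, 120]
r5 m[X11→φ3] = [11052, 30000, 67720]
r5 m[X11→φ5] = [14736, 18750, 50790]
r5 m[X11→φ6] = [14736, 75000, 40632]
r5 m[X11→φ7] = [44208, 150000, 101580]
r5 m[X14→φ1] = [1, 1, 1]
r6 m[φ0→X6] = [117, 51, 49]
r6 m[φ0→X0] = [102456, 221120, 73792]
r6 m[φ1→X6] = [3992, 5184, 1936]
r6 m[φ1→X11] = [7186, 11330, 10396]
r6 m[φ1→X14] = [785136, 958016, 669464]
r6 m[φ2→X6] = [1, 7, 1]
r6 m[φ3→X11] = [4, 5, 3]
r6 m[φ4→X0] = [7, 7, 2]
r6 m[φ5→X11] = [3, 8, 4]
r6 m[φ6→X11] = [3, 2, 5]
r6 m[φ7→X11] = [1, 1, 2]
r6 m[X6→φ0] = [3992, 36288, 1936]
r6 m[X6→φ1] = [117, 357, 49]
r6 m[X6→φ2] = [467064, 264384, 94864]
r6 m[X0→φ0] = [7, 7, 2]
r6 m[X0→φ4] = [102456, 221120, 73792]
r6 m[X11→φ1] = [36, 80, 120]
r6 m[X11→φ3] = [64674, 181280, 415840]
r6 m[X11→φ5] = [86232, 113300, 311880]
r6 m[X11→φ6] = [86232, 453200, 249504]
r6 m[X11→φ7] = [258696, 906400, 623760]
r6 m[X14→φ1] = [1, 1, 1]
r7 m[φ0→X6] = [117, 51, 49]
r7 m[φ0→X0] = [102456, 221120, 73792]
r7 m[φ1→X6] = [3992, 5184, 1936]
r7 m[φ1→X11] = [7186, 11330, 10396]
r7 m[φ1→X14] = [785136, 958016, 669464]
r7 m[φ2→X6] = [1, 7, 1]
r7 m[φ3→X11] = [4, 5, 3]
r7 m[φ4→X0] = [7, 7, 2]
r7 m[φ5→X11] = [3, 8, 4]
r7 m[φ6→X11] = [3, 2, 5]
r7 m[φ7→X11] = [1, 1, 2]
r7 m[X6→φ0] = [3992, 36288, 1936]
r7 m[X6→φ1] = [117, 357, 49]
r7 m[X6→φ2] = [467064, 264384, 94864]
r7 m[X0→φ0] = [7, 7, 2]
r7 m[X0→φ4] = [102456, 221120, 73792]
r7 m[X11→φ1] = [36, 80, 120]
r7 m[X11→φ3] = [64674, 181280, 415840]
r7 m[X11→φ5] = [86232, 113300, 311880]
r7 m[X11→φ6] = [86232, 453200, 249504]
r7 m[X11→φ7] = [258696, 906400, 623760]
r7 m[X14→φ1] = [1, 1, 1]
fixed point reached at round 7
b[X6] = ⊗ incoming = [467064, 1850688, 94864]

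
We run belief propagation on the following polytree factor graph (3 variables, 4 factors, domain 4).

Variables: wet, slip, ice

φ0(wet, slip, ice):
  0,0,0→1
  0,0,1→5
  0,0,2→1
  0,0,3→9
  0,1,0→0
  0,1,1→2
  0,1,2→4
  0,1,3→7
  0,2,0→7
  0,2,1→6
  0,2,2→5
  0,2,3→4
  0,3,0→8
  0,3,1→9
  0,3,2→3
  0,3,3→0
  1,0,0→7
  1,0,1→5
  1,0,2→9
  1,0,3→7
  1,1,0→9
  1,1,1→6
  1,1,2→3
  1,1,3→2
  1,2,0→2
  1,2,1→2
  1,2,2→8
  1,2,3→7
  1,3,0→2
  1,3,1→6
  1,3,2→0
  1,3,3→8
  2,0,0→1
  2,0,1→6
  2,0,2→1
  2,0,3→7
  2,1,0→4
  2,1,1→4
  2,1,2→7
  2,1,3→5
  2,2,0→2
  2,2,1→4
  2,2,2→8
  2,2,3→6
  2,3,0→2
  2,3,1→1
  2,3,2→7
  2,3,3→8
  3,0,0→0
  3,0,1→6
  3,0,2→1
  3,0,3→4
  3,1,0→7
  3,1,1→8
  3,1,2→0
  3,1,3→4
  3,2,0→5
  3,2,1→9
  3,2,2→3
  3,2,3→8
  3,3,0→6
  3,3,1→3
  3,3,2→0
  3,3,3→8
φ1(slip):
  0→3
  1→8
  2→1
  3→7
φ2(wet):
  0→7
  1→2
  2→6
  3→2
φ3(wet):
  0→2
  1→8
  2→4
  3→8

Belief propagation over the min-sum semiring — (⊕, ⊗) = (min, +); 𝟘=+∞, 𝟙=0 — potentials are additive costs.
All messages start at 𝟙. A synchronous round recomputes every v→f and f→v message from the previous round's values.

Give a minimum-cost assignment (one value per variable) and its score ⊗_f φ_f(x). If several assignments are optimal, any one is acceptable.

init: all messages = 𝟙 over 4 values
r1 m[φ0→wet] = [0, 0, 1, 0]
r1 m[φ0→slip] = [0, 0, 2, 0]
r1 m[φ0→ice] = [0, 1, 0, 0]
r1 m[φ1→slip] = [3, 8, 1, 7]
r1 m[φ2→wet] = [7, 2, 6, 2]
r1 m[φ3→wet] = [2, 8, 4, 8]
r1 m[wet→φ0] = [0, 0, 0, 0]
r1 m[wet→φ2] = [0, 0, 0, 0]
r1 m[wet→φ3] = [0, 0, 0, 0]
r1 m[slip→φ0] = [0, 0, 0, 0]
r1 m[slip→φ1] = [0, 0, 0, 0]
r1 m[ice→φ0] = [0, 0, 0, 0]
r2 m[φ0→wet] = [0, 0, 1, 0]
r2 m[φ0→slip] = [0, 0, 2, 0]
r2 m[φ0→ice] = [0, 1, 0, 0]
r2 m[φ1→slip] = [3, 8, 1, 7]
r2 m[φ2→wet] = [7, 2, 6, 2]
r2 m[φ3→wet] = [2, 8, 4, 8]
r2 m[wet→φ0] = [9, 10, 10, 10]
r2 m[wet→φ2] = [2, 8, 5, 8]
r2 m[wet→φ3] = [7, 2, 7, 2]
r2 m[slip→φ0] = [3, 8, 1, 7]
r2 m[slip→φ1] = [0, 0, 2, 0]
r2 m[ice→φ0] = [0, 0, 0, 0]
r3 m[φ0→wet] = [4, 3, 3, 3]
r3 m[φ0→slip] = [10, 9, 12, 9]
r3 m[φ0→ice] = [13, 13, 13, 14]
r3 m[φ1→slip] = [3, 8, 1, 7]
r3 m[φ2→wet] = [7, 2, 6, 2]
r3 m[φ3→wet] = [2, 8, 4, 8]
r3 m[wet→φ0] = [9, 10, 10, 10]
r3 m[wet→φ2] = [2, 8, 5, 8]
r3 m[wet→φ3] = [7, 2, 7, 2]
r3 m[slip→φ0] = [3, 8, 1, 7]
r3 m[slip→φ1] = [0, 0, 2, 0]
r3 m[ice→φ0] = [0, 0, 0, 0]
r4 m[φ0→wet] = [4, 3, 3, 3]
r4 m[φ0→slip] = [10, 9, 12, 9]
r4 m[φ0→ice] = [13, 13, 13, 14]
r4 m[φ1→slip] = [3, 8, 1, 7]
r4 m[φ2→wet] = [7, 2, 6, 2]
r4 m[φ3→wet] = [2, 8, 4, 8]
r4 m[wet→φ0] = [9, 10, 10, 10]
r4 m[wet→φ2] = [6, 11, 7, 11]
r4 m[wet→φ3] = [11, 5, 9, 5]
r4 m[slip→φ0] = [3, 8, 1, 7]
r4 m[slip→φ1] = [10, 9, 12, 9]
r4 m[ice→φ0] = [0, 0, 0, 0]
r5 m[φ0→wet] = [4, 3, 3, 3]
r5 m[φ0→slip] = [10, 9, 12, 9]
r5 m[φ0→ice] = [13, 13, 13, 14]
r5 m[φ1→slip] = [3, 8, 1, 7]
r5 m[φ2→wet] = [7, 2, 6, 2]
r5 m[φ3→wet] = [2, 8, 4, 8]
r5 m[wet→φ0] = [9, 10, 10, 10]
r5 m[wet→φ2] = [6, 11, 7, 11]
r5 m[wet→φ3] = [11, 5, 9, 5]
r5 m[slip→φ0] = [3, 8, 1, 7]
r5 m[slip→φ1] = [10, 9, 12, 9]
r5 m[ice→φ0] = [0, 0, 0, 0]
fixed point reached at round 5
traceback from wet: (wet=0, slip=0, ice=0), score=13

assignment: (wet=0, slip=0, ice=0); score = 13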